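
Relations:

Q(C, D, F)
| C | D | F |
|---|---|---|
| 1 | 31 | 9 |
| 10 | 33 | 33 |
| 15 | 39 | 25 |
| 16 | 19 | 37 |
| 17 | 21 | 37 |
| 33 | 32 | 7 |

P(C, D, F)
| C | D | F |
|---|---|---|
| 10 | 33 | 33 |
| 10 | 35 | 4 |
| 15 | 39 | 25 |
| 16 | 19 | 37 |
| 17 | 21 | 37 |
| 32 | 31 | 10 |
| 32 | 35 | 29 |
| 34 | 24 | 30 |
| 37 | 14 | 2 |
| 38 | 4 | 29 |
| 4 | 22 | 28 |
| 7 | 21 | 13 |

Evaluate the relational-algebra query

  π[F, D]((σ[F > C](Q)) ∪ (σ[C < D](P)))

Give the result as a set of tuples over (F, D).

Selection F > C: {(1, 31, 9), (10, 33, 33), (15, 39, 25), (16, 19, 37), (17, 21, 37)}
Selection C < D: {(10, 33, 33), (10, 35, 4), (15, 39, 25), (16, 19, 37), (17, 21, 37), (32, 35, 29), (4, 22, 28), (7, 21, 13)}
Set union of the two operands is {(1, 31, 9), (10, 33, 33), (10, 35, 4), (15, 39, 25), (16, 19, 37), (17, 21, 37), (32, 35, 29), (4, 22, 28), (7, 21, 13)}.
Projecting to F, D: {(13, 21), (25, 39), (28, 22), (29, 35), (33, 33), (37, 19), (37, 21), (4, 35), (9, 31)}

{(13, 21), (25, 39), (28, 22), (29, 35), (33, 33), (37, 19), (37, 21), (4, 35), (9, 31)}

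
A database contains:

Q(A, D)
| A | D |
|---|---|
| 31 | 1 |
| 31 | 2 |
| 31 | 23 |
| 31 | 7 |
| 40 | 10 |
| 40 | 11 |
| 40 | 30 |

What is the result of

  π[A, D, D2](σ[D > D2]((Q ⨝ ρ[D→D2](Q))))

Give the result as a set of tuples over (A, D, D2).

{(31, 2, 1), (31, 23, 1), (31, 23, 2), (31, 23, 7), (31, 7, 1), (31, 7, 2), (40, 11, 10), (40, 30, 10), (40, 30, 11)}

ρ[D→D2]: schema becomes (A, D2); tuples unchanged.
Joining Q and ρ[D→D2](Q) on A yields {(31, 1, 1), (31, 1, 2), (31, 1, 23), (31, 1, 7), (31, 2, 1), (31, 2, 2), (31, 2, 23), (31, 2, 7), (31, 23, 1), (31, 23, 2), (31, 23, 23), (31, 23, 7), (31, 7, 1), (31, 7, 2), (31, 7, 23), (31, 7, 7), (40, 10, 10), (40, 10, 11), (40, 10, 30), (40, 11, 10), (40, 11, 11), (40, 11, 30), (40, 30, 10), (40, 30, 11), (40, 30, 30)}.
Selection D > D2: {(31, 2, 1), (31, 23, 1), (31, 23, 2), (31, 23, 7), (31, 7, 1), (31, 7, 2), (40, 11, 10), (40, 30, 10), (40, 30, 11)}
Keep only column(s) A, D, D2: {(31, 2, 1), (31, 23, 1), (31, 23, 2), (31, 23, 7), (31, 7, 1), (31, 7, 2), (40, 11, 10), (40, 30, 10), (40, 30, 11)}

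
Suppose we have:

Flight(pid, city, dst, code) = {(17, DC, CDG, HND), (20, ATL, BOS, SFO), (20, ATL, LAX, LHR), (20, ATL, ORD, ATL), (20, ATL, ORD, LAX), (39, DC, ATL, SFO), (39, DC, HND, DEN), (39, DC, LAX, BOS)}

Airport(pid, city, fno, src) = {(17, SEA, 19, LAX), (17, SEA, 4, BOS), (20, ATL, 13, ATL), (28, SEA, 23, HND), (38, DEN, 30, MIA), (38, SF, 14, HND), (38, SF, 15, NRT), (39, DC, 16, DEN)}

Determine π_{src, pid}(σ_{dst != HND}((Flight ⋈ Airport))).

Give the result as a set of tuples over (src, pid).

Flight ⋈ Airport (natural join on pid, city): {(20, ATL, BOS, SFO, 13, ATL), (20, ATL, LAX, LHR, 13, ATL), (20, ATL, ORD, ATL, 13, ATL), (20, ATL, ORD, LAX, 13, ATL), (39, DC, ATL, SFO, 16, DEN), (39, DC, HND, DEN, 16, DEN), (39, DC, LAX, BOS, 16, DEN)}
σ[dst != HND]: keep tuples satisfying dst != HND → {(20, ATL, BOS, SFO, 13, ATL), (20, ATL, LAX, LHR, 13, ATL), (20, ATL, ORD, ATL, 13, ATL), (20, ATL, ORD, LAX, 13, ATL), (39, DC, ATL, SFO, 16, DEN), (39, DC, LAX, BOS, 16, DEN)}
Keep only column(s) src, pid (4 duplicate(s) eliminated): {(ATL, 20), (DEN, 39)}

{(ATL, 20), (DEN, 39)}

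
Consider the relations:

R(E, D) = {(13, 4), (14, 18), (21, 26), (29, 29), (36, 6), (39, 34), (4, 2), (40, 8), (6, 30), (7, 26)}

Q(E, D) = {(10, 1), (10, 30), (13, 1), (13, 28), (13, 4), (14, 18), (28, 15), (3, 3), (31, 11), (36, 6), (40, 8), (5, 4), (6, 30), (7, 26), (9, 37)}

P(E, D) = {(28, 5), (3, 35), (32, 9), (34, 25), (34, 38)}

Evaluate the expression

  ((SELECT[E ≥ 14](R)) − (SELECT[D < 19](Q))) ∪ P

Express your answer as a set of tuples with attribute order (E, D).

{(21, 26), (28, 5), (29, 29), (3, 35), (32, 9), (34, 25), (34, 38), (39, 34)}

Apply σ_{E ≥ 14}; surviving tuples: {(14, 18), (21, 26), (29, 29), (36, 6), (39, 34), (40, 8)}
Apply σ_{D < 19}; surviving tuples: {(10, 1), (13, 1), (13, 4), (14, 18), (28, 15), (3, 3), (31, 11), (36, 6), (40, 8), (5, 4)}
Taking the difference: {(21, 26), (29, 29), (39, 34)}
Taking the union: {(21, 26), (28, 5), (29, 29), (3, 35), (32, 9), (34, 25), (34, 38), (39, 34)}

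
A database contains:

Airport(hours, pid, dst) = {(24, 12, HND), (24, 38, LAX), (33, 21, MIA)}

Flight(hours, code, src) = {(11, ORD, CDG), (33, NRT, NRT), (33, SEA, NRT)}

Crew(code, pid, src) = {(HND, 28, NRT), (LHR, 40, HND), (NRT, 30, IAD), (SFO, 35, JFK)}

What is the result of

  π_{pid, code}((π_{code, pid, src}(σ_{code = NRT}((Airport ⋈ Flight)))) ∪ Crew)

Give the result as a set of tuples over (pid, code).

{(21, NRT), (28, HND), (30, NRT), (35, SFO), (40, LHR)}

Natural join on hours: {(33, 21, MIA, NRT, NRT), (33, 21, MIA, SEA, NRT)}
Apply σ_{code = NRT}; surviving tuples: {(33, 21, MIA, NRT, NRT)}
Keep only column(s) code, pid, src: {(NRT, 21, NRT)}
Set union of the two operands is {(HND, 28, NRT), (LHR, 40, HND), (NRT, 21, NRT), (NRT, 30, IAD), (SFO, 35, JFK)}.
Keep only column(s) pid, code: {(21, NRT), (28, HND), (30, NRT), (35, SFO), (40, LHR)}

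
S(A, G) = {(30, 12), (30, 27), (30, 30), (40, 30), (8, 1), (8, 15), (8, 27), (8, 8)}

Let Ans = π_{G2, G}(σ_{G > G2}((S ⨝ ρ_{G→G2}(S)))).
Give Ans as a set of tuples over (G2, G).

ρ[G→G2]: schema becomes (A, G2); tuples unchanged.
Joining S and ρ_{G→G2}(S) on A yields {(30, 12, 12), (30, 12, 27), (30, 12, 30), (30, 27, 12), (30, 27, 27), (30, 27, 30), (30, 30, 12), (30, 30, 27), (30, 30, 30), (40, 30, 30), (8, 1, 1), (8, 1, 15), (8, 1, 27), (8, 1, 8), (8, 15, 1), (8, 15, 15), (8, 15, 27), (8, 15, 8), (8, 27, 1), (8, 27, 15), (8, 27, 27), (8, 27, 8), (8, 8, 1), (8, 8, 15), (8, 8, 27), (8, 8, 8)}.
Selection G > G2: {(30, 27, 12), (30, 30, 12), (30, 30, 27), (8, 15, 1), (8, 15, 8), (8, 27, 1), (8, 27, 15), (8, 27, 8), (8, 8, 1)}
π_{G2, G} gives {(1, 15), (1, 27), (1, 8), (12, 27), (12, 30), (15, 27), (27, 30), (8, 15), (8, 27)}.

{(1, 15), (1, 27), (1, 8), (12, 27), (12, 30), (15, 27), (27, 30), (8, 15), (8, 27)}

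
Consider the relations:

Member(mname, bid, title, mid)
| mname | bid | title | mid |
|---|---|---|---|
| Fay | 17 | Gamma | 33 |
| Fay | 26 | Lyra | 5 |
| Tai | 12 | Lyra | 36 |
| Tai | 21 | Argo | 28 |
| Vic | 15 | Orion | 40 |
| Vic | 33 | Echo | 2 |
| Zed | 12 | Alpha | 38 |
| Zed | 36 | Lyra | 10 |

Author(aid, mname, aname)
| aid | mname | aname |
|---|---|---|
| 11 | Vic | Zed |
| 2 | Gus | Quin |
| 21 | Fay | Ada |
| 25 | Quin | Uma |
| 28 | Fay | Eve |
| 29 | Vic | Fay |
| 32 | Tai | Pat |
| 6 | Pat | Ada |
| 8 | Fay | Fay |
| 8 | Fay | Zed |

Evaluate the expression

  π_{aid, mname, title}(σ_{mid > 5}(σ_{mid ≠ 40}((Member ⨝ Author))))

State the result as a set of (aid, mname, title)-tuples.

{(21, Fay, Gamma), (28, Fay, Gamma), (32, Tai, Argo), (32, Tai, Lyra), (8, Fay, Gamma)}

Member ⋈ Author (natural join on mname): {(Fay, 17, Gamma, 33, 21, Ada), (Fay, 17, Gamma, 33, 28, Eve), (Fay, 17, Gamma, 33, 8, Fay), (Fay, 17, Gamma, 33, 8, Zed), (Fay, 26, Lyra, 5, 21, Ada), (Fay, 26, Lyra, 5, 28, Eve), (Fay, 26, Lyra, 5, 8, Fay), (Fay, 26, Lyra, 5, 8, Zed), (Tai, 12, Lyra, 36, 32, Pat), (Tai, 21, Argo, 28, 32, Pat), (Vic, 15, Orion, 40, 11, Zed), (Vic, 15, Orion, 40, 29, Fay), (Vic, 33, Echo, 2, 11, Zed), (Vic, 33, Echo, 2, 29, Fay)}
Apply σ_{mid ≠ 40}; surviving tuples: {(Fay, 17, Gamma, 33, 21, Ada), (Fay, 17, Gamma, 33, 28, Eve), (Fay, 17, Gamma, 33, 8, Fay), (Fay, 17, Gamma, 33, 8, Zed), (Fay, 26, Lyra, 5, 21, Ada), (Fay, 26, Lyra, 5, 28, Eve), (Fay, 26, Lyra, 5, 8, Fay), (Fay, 26, Lyra, 5, 8, Zed), (Tai, 12, Lyra, 36, 32, Pat), (Tai, 21, Argo, 28, 32, Pat), (Vic, 33, Echo, 2, 11, Zed), (Vic, 33, Echo, 2, 29, Fay)}
Apply σ_{mid > 5}; surviving tuples: {(Fay, 17, Gamma, 33, 21, Ada), (Fay, 17, Gamma, 33, 28, Eve), (Fay, 17, Gamma, 33, 8, Fay), (Fay, 17, Gamma, 33, 8, Zed), (Tai, 12, Lyra, 36, 32, Pat), (Tai, 21, Argo, 28, 32, Pat)}
π_{aid, mname, title} gives {(21, Fay, Gamma), (28, Fay, Gamma), (32, Tai, Argo), (32, Tai, Lyra), (8, Fay, Gamma)} (1 duplicate(s) eliminated).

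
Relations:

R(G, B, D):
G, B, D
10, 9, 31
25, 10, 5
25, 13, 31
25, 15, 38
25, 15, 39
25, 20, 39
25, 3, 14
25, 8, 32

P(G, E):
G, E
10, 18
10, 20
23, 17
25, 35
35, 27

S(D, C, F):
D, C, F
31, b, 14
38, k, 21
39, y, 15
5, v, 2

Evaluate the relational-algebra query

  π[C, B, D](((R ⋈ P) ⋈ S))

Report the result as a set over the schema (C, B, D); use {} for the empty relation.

Natural join on G: {(10, 9, 31, 18), (10, 9, 31, 20), (25, 10, 5, 35), (25, 13, 31, 35), (25, 15, 38, 35), (25, 15, 39, 35), (25, 20, 39, 35), (25, 3, 14, 35), (25, 8, 32, 35)}
Natural join on D: {(10, 9, 31, 18, b, 14), (10, 9, 31, 20, b, 14), (25, 10, 5, 35, v, 2), (25, 13, 31, 35, b, 14), (25, 15, 38, 35, k, 21), (25, 15, 39, 35, y, 15), (25, 20, 39, 35, y, 15)}
π_{C, B, D} gives {(b, 13, 31), (b, 9, 31), (k, 15, 38), (v, 10, 5), (y, 15, 39), (y, 20, 39)} (1 duplicate(s) eliminated).

{(b, 13, 31), (b, 9, 31), (k, 15, 38), (v, 10, 5), (y, 15, 39), (y, 20, 39)}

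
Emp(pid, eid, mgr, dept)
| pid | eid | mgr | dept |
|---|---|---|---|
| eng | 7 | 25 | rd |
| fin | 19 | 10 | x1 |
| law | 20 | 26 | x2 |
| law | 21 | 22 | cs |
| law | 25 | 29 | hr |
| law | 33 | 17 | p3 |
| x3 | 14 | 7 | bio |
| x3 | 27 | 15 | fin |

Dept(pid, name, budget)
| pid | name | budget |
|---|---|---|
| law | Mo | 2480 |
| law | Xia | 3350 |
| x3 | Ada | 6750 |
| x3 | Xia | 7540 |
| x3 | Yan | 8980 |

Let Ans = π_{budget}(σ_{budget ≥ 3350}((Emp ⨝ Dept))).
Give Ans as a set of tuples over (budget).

Emp ⋈ Dept (natural join on pid): {(law, 20, 26, x2, Mo, 2480), (law, 20, 26, x2, Xia, 3350), (law, 21, 22, cs, Mo, 2480), (law, 21, 22, cs, Xia, 3350), (law, 25, 29, hr, Mo, 2480), (law, 25, 29, hr, Xia, 3350), (law, 33, 17, p3, Mo, 2480), (law, 33, 17, p3, Xia, 3350), (x3, 14, 7, bio, Ada, 6750), (x3, 14, 7, bio, Xia, 7540), (x3, 14, 7, bio, Yan, 8980), (x3, 27, 15, fin, Ada, 6750), (x3, 27, 15, fin, Xia, 7540), (x3, 27, 15, fin, Yan, 8980)}
Selection budget ≥ 3350: {(law, 20, 26, x2, Xia, 3350), (law, 21, 22, cs, Xia, 3350), (law, 25, 29, hr, Xia, 3350), (law, 33, 17, p3, Xia, 3350), (x3, 14, 7, bio, Ada, 6750), (x3, 14, 7, bio, Xia, 7540), (x3, 14, 7, bio, Yan, 8980), (x3, 27, 15, fin, Ada, 6750), (x3, 27, 15, fin, Xia, 7540), (x3, 27, 15, fin, Yan, 8980)}
π_{budget} gives {3350, 6750, 7540, 8980} (6 duplicate(s) eliminated).

{3350, 6750, 7540, 8980}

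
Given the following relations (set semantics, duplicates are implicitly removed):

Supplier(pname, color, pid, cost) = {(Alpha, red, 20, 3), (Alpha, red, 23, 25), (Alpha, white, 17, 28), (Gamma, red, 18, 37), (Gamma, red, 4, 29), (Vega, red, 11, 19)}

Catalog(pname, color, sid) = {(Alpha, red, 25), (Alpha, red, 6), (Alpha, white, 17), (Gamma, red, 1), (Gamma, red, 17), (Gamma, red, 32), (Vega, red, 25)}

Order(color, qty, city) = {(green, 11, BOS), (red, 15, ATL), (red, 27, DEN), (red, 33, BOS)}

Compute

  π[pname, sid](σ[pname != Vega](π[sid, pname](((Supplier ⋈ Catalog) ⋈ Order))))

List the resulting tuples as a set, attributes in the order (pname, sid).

{(Alpha, 25), (Alpha, 6), (Gamma, 1), (Gamma, 17), (Gamma, 32)}

Joining Supplier and Catalog on pname, color yields {(Alpha, red, 20, 3, 25), (Alpha, red, 20, 3, 6), (Alpha, red, 23, 25, 25), (Alpha, red, 23, 25, 6), (Alpha, white, 17, 28, 17), (Gamma, red, 18, 37, 1), (Gamma, red, 18, 37, 17), (Gamma, red, 18, 37, 32), (Gamma, red, 4, 29, 1), (Gamma, red, 4, 29, 17), (Gamma, red, 4, 29, 32), (Vega, red, 11, 19, 25)}.
Joining (Supplier ⋈ Catalog) and Order on color yields {(Alpha, red, 20, 3, 25, 15, ATL), (Alpha, red, 20, 3, 25, 27, DEN), (Alpha, red, 20, 3, 25, 33, BOS), (Alpha, red, 20, 3, 6, 15, ATL), (Alpha, red, 20, 3, 6, 27, DEN), (Alpha, red, 20, 3, 6, 33, BOS), (Alpha, red, 23, 25, 25, 15, ATL), (Alpha, red, 23, 25, 25, 27, DEN), (Alpha, red, 23, 25, 25, 33, BOS), (Alpha, red, 23, 25, 6, 15, ATL), (Alpha, red, 23, 25, 6, 27, DEN), (Alpha, red, 23, 25, 6, 33, BOS), (Gamma, red, 18, 37, 1, 15, ATL), (Gamma, red, 18, 37, 1, 27, DEN), (Gamma, red, 18, 37, 1, 33, BOS), (Gamma, red, 18, 37, 17, 15, ATL), (Gamma, red, 18, 37, 17, 27, DEN), (Gamma, red, 18, 37, 17, 33, BOS), (Gamma, red, 18, 37, 32, 15, ATL), (Gamma, red, 18, 37, 32, 27, DEN), (Gamma, red, 18, 37, 32, 33, BOS), (Gamma, red, 4, 29, 1, 15, ATL), (Gamma, red, 4, 29, 1, 27, DEN), (Gamma, red, 4, 29, 1, 33, BOS), (Gamma, red, 4, 29, 17, 15, ATL), (Gamma, red, 4, 29, 17, 27, DEN), (Gamma, red, 4, 29, 17, 33, BOS), (Gamma, red, 4, 29, 32, 15, ATL), (Gamma, red, 4, 29, 32, 27, DEN), (Gamma, red, 4, 29, 32, 33, BOS), (Vega, red, 11, 19, 25, 15, ATL), (Vega, red, 11, 19, 25, 27, DEN), (Vega, red, 11, 19, 25, 33, BOS)}.
Keep only column(s) sid, pname (27 duplicate(s) eliminated): {(1, Gamma), (17, Gamma), (25, Alpha), (25, Vega), (32, Gamma), (6, Alpha)}
Apply σ_{pname != Vega}; surviving tuples: {(1, Gamma), (17, Gamma), (25, Alpha), (32, Gamma), (6, Alpha)}
Keep only column(s) pname, sid: {(Alpha, 25), (Alpha, 6), (Gamma, 1), (Gamma, 17), (Gamma, 32)}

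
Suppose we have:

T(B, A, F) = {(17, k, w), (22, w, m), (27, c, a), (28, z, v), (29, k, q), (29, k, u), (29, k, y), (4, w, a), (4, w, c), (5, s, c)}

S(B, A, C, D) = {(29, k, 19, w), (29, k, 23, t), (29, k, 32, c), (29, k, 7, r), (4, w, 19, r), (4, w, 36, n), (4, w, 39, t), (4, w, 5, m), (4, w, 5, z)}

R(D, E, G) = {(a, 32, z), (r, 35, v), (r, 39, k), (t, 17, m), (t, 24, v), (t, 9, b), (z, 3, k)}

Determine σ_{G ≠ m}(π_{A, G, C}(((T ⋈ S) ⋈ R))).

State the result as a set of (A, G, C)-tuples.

T ⋈ S (natural join on B, A): {(29, k, q, 19, w), (29, k, q, 23, t), (29, k, q, 32, c), (29, k, q, 7, r), (29, k, u, 19, w), (29, k, u, 23, t), (29, k, u, 32, c), (29, k, u, 7, r), (29, k, y, 19, w), (29, k, y, 23, t), (29, k, y, 32, c), (29, k, y, 7, r), (4, w, a, 19, r), (4, w, a, 36, n), (4, w, a, 39, t), (4, w, a, 5, m), (4, w, a, 5, z), (4, w, c, 19, r), (4, w, c, 36, n), (4, w, c, 39, t), (4, w, c, 5, m), (4, w, c, 5, z)}
(T ⋈ S) ⋈ R (natural join on D): {(29, k, q, 23, t, 17, m), (29, k, q, 23, t, 24, v), (29, k, q, 23, t, 9, b), (29, k, q, 7, r, 35, v), (29, k, q, 7, r, 39, k), (29, k, u, 23, t, 17, m), (29, k, u, 23, t, 24, v), (29, k, u, 23, t, 9, b), (29, k, u, 7, r, 35, v), (29, k, u, 7, r, 39, k), (29, k, y, 23, t, 17, m), (29, k, y, 23, t, 24, v), (29, k, y, 23, t, 9, b), (29, k, y, 7, r, 35, v), (29, k, y, 7, r, 39, k), (4, w, a, 19, r, 35, v), (4, w, a, 19, r, 39, k), (4, w, a, 39, t, 17, m), (4, w, a, 39, t, 24, v), (4, w, a, 39, t, 9, b), (4, w, a, 5, z, 3, k), (4, w, c, 19, r, 35, v), (4, w, c, 19, r, 39, k), (4, w, c, 39, t, 17, m), (4, w, c, 39, t, 24, v), (4, w, c, 39, t, 9, b), (4, w, c, 5, z, 3, k)}
π_{A, G, C} gives {(k, b, 23), (k, k, 7), (k, m, 23), (k, v, 23), (k, v, 7), (w, b, 39), (w, k, 19), (w, k, 5), (w, m, 39), (w, v, 19), (w, v, 39)} (16 duplicate(s) eliminated).
Apply σ_{G ≠ m}; surviving tuples: {(k, b, 23), (k, k, 7), (k, v, 23), (k, v, 7), (w, b, 39), (w, k, 19), (w, k, 5), (w, v, 19), (w, v, 39)}

{(k, b, 23), (k, k, 7), (k, v, 23), (k, v, 7), (w, b, 39), (w, k, 19), (w, k, 5), (w, v, 19), (w, v, 39)}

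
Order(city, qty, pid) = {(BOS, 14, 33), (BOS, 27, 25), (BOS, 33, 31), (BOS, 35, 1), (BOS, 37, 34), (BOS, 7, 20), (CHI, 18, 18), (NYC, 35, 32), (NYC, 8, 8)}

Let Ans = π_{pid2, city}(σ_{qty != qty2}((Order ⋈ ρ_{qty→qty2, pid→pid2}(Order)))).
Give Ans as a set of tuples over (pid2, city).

{(1, BOS), (20, BOS), (25, BOS), (31, BOS), (32, NYC), (33, BOS), (34, BOS), (8, NYC)}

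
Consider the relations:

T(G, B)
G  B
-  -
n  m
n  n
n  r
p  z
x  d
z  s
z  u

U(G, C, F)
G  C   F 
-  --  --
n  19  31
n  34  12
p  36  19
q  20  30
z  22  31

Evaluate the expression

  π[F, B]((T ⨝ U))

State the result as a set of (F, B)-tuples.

{(12, m), (12, n), (12, r), (19, z), (31, m), (31, n), (31, r), (31, s), (31, u)}

T ⋈ U (natural join on G): {(n, m, 19, 31), (n, m, 34, 12), (n, n, 19, 31), (n, n, 34, 12), (n, r, 19, 31), (n, r, 34, 12), (p, z, 36, 19), (z, s, 22, 31), (z, u, 22, 31)}
Keep only column(s) F, B: {(12, m), (12, n), (12, r), (19, z), (31, m), (31, n), (31, r), (31, s), (31, u)}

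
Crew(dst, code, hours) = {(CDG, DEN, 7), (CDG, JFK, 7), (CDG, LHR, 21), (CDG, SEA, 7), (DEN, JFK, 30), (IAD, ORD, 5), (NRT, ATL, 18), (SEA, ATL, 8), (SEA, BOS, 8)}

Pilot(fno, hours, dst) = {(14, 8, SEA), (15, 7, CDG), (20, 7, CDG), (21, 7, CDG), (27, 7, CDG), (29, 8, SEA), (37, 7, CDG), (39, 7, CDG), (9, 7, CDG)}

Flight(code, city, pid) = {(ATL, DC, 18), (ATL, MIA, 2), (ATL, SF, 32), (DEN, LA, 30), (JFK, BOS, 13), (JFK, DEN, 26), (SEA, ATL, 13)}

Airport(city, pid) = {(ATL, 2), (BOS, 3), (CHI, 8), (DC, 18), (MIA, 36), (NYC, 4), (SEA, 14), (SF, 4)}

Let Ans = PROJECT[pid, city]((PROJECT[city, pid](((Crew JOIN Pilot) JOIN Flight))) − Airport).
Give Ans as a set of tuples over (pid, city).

Crew ⋈ Pilot (natural join on dst, hours): {(CDG, DEN, 7, 15), (CDG, DEN, 7, 20), (CDG, DEN, 7, 21), (CDG, DEN, 7, 27), (CDG, DEN, 7, 37), (CDG, DEN, 7, 39), (CDG, DEN, 7, 9), (CDG, JFK, 7, 15), (CDG, JFK, 7, 20), (CDG, JFK, 7, 21), (CDG, JFK, 7, 27), (CDG, JFK, 7, 37), (CDG, JFK, 7, 39), (CDG, JFK, 7, 9), (CDG, SEA, 7, 15), (CDG, SEA, 7, 20), (CDG, SEA, 7, 21), (CDG, SEA, 7, 27), (CDG, SEA, 7, 37), (CDG, SEA, 7, 39), (CDG, SEA, 7, 9), (SEA, ATL, 8, 14), (SEA, ATL, 8, 29), (SEA, BOS, 8, 14), (SEA, BOS, 8, 29)}
(Crew JOIN Pilot) ⋈ Flight (natural join on code): {(CDG, DEN, 7, 15, LA, 30), (CDG, DEN, 7, 20, LA, 30), (CDG, DEN, 7, 21, LA, 30), (CDG, DEN, 7, 27, LA, 30), (CDG, DEN, 7, 37, LA, 30), (CDG, DEN, 7, 39, LA, 30), (CDG, DEN, 7, 9, LA, 30), (CDG, JFK, 7, 15, BOS, 13), (CDG, JFK, 7, 15, DEN, 26), (CDG, JFK, 7, 20, BOS, 13), (CDG, JFK, 7, 20, DEN, 26), (CDG, JFK, 7, 21, BOS, 13), (CDG, JFK, 7, 21, DEN, 26), (CDG, JFK, 7, 27, BOS, 13), (CDG, JFK, 7, 27, DEN, 26), (CDG, JFK, 7, 37, BOS, 13), (CDG, JFK, 7, 37, DEN, 26), (CDG, JFK, 7, 39, BOS, 13), (CDG, JFK, 7, 39, DEN, 26), (CDG, JFK, 7, 9, BOS, 13), (CDG, JFK, 7, 9, DEN, 26), (CDG, SEA, 7, 15, ATL, 13), (CDG, SEA, 7, 20, ATL, 13), (CDG, SEA, 7, 21, ATL, 13), (CDG, SEA, 7, 27, ATL, 13), (CDG, SEA, 7, 37, ATL, 13), (CDG, SEA, 7, 39, ATL, 13), (CDG, SEA, 7, 9, ATL, 13), (SEA, ATL, 8, 14, DC, 18), (SEA, ATL, 8, 14, MIA, 2), (SEA, ATL, 8, 14, SF, 32), (SEA, ATL, 8, 29, DC, 18), (SEA, ATL, 8, 29, MIA, 2), (SEA, ATL, 8, 29, SF, 32)}
π[city, pid]: project onto (city, pid) (27 duplicate(s) eliminated) → {(ATL, 13), (BOS, 13), (DC, 18), (DEN, 26), (LA, 30), (MIA, 2), (SF, 32)}
Taking the difference: {(ATL, 13), (BOS, 13), (DEN, 26), (LA, 30), (MIA, 2), (SF, 32)}
π[pid, city]: project onto (pid, city) → {(13, ATL), (13, BOS), (2, MIA), (26, DEN), (30, LA), (32, SF)}

{(13, ATL), (13, BOS), (2, MIA), (26, DEN), (30, LA), (32, SF)}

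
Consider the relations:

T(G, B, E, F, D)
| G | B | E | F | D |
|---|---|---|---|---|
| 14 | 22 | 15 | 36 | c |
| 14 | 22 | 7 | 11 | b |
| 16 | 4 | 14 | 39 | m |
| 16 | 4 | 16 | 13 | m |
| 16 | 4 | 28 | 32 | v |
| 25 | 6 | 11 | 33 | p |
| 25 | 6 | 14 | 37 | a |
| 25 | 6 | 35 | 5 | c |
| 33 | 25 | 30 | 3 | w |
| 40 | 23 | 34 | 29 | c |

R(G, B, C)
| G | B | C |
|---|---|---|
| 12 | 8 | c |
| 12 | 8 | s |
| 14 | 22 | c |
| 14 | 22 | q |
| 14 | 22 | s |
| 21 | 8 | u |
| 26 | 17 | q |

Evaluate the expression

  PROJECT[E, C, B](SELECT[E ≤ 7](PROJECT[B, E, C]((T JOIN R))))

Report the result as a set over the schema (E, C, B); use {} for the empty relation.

{(7, c, 22), (7, q, 22), (7, s, 22)}

Natural join on G, B: {(14, 22, 15, 36, c, c), (14, 22, 15, 36, c, q), (14, 22, 15, 36, c, s), (14, 22, 7, 11, b, c), (14, 22, 7, 11, b, q), (14, 22, 7, 11, b, s)}
Projecting to B, E, C: {(22, 15, c), (22, 15, q), (22, 15, s), (22, 7, c), (22, 7, q), (22, 7, s)}
σ[E ≤ 7]: keep tuples satisfying E ≤ 7 → {(22, 7, c), (22, 7, q), (22, 7, s)}
Projecting to E, C, B: {(7, c, 22), (7, q, 22), (7, s, 22)}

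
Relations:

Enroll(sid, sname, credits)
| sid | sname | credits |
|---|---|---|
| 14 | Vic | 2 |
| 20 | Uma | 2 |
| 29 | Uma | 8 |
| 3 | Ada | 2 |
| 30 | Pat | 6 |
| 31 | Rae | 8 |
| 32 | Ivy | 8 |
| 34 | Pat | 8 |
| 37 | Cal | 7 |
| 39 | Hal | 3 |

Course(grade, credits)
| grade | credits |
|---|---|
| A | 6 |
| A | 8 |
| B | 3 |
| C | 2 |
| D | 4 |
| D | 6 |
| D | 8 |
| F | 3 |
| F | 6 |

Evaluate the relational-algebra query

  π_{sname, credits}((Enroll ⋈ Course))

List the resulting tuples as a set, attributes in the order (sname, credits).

Enroll ⋈ Course (natural join on credits): {(14, Vic, 2, C), (20, Uma, 2, C), (29, Uma, 8, A), (29, Uma, 8, D), (3, Ada, 2, C), (30, Pat, 6, A), (30, Pat, 6, D), (30, Pat, 6, F), (31, Rae, 8, A), (31, Rae, 8, D), (32, Ivy, 8, A), (32, Ivy, 8, D), (34, Pat, 8, A), (34, Pat, 8, D), (39, Hal, 3, B), (39, Hal, 3, F)}
π[sname, credits]: project onto (sname, credits) (7 duplicate(s) eliminated) → {(Ada, 2), (Hal, 3), (Ivy, 8), (Pat, 6), (Pat, 8), (Rae, 8), (Uma, 2), (Uma, 8), (Vic, 2)}

{(Ada, 2), (Hal, 3), (Ivy, 8), (Pat, 6), (Pat, 8), (Rae, 8), (Uma, 2), (Uma, 8), (Vic, 2)}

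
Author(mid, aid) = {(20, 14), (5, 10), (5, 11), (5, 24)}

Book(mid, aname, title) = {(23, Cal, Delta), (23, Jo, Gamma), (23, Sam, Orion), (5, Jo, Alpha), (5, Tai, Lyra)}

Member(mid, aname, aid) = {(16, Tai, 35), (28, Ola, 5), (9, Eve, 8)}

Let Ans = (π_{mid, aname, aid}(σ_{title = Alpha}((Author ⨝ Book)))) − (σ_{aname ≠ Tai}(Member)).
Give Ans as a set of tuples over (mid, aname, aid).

{(5, Jo, 10), (5, Jo, 11), (5, Jo, 24)}

Natural join on mid: {(5, 10, Jo, Alpha), (5, 10, Tai, Lyra), (5, 11, Jo, Alpha), (5, 11, Tai, Lyra), (5, 24, Jo, Alpha), (5, 24, Tai, Lyra)}
Apply σ_{title = Alpha}; surviving tuples: {(5, 10, Jo, Alpha), (5, 11, Jo, Alpha), (5, 24, Jo, Alpha)}
Keep only column(s) mid, aname, aid: {(5, Jo, 10), (5, Jo, 11), (5, Jo, 24)}
Apply σ_{aname ≠ Tai}; surviving tuples: {(28, Ola, 5), (9, Eve, 8)}
Difference: {(5, Jo, 10), (5, Jo, 11), (5, Jo, 24)} with {(28, Ola, 5), (9, Eve, 8)} → {(5, Jo, 10), (5, Jo, 11), (5, Jo, 24)}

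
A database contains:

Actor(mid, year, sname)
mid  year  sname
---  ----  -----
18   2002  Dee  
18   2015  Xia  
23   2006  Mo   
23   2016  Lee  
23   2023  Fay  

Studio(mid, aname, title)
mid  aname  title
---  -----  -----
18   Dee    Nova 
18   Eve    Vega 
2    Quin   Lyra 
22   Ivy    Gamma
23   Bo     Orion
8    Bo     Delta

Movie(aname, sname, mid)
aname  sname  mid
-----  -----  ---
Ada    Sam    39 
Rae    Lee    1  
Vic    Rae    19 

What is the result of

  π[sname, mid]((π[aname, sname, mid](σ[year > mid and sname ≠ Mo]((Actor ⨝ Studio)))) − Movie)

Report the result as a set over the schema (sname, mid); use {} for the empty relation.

Joining Actor and Studio on mid yields {(18, 2002, Dee, Dee, Nova), (18, 2002, Dee, Eve, Vega), (18, 2015, Xia, Dee, Nova), (18, 2015, Xia, Eve, Vega), (23, 2006, Mo, Bo, Orion), (23, 2016, Lee, Bo, Orion), (23, 2023, Fay, Bo, Orion)}.
Filtering on year > mid and sname ≠ Mo leaves {(18, 2002, Dee, Dee, Nova), (18, 2002, Dee, Eve, Vega), (18, 2015, Xia, Dee, Nova), (18, 2015, Xia, Eve, Vega), (23, 2016, Lee, Bo, Orion), (23, 2023, Fay, Bo, Orion)}.
π[aname, sname, mid]: project onto (aname, sname, mid) → {(Bo, Fay, 23), (Bo, Lee, 23), (Dee, Dee, 18), (Dee, Xia, 18), (Eve, Dee, 18), (Eve, Xia, 18)}
Difference: {(Bo, Fay, 23), (Bo, Lee, 23), (Dee, Dee, 18), (Dee, Xia, 18), (Eve, Dee, 18), (Eve, Xia, 18)} with {(Ada, Sam, 39), (Rae, Lee, 1), (Vic, Rae, 19)} → {(Bo, Fay, 23), (Bo, Lee, 23), (Dee, Dee, 18), (Dee, Xia, 18), (Eve, Dee, 18), (Eve, Xia, 18)}
π[sname, mid]: project onto (sname, mid) (2 duplicate(s) eliminated) → {(Dee, 18), (Fay, 23), (Lee, 23), (Xia, 18)}

{(Dee, 18), (Fay, 23), (Lee, 23), (Xia, 18)}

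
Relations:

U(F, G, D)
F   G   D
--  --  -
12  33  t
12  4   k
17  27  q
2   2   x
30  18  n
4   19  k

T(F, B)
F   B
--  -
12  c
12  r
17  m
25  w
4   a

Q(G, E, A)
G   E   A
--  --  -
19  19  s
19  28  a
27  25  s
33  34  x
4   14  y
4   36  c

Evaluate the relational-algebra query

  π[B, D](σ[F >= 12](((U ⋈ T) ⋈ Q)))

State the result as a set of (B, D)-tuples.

{(c, k), (c, t), (m, q), (r, k), (r, t)}

Joining U and T on F yields {(12, 33, t, c), (12, 33, t, r), (12, 4, k, c), (12, 4, k, r), (17, 27, q, m), (4, 19, k, a)}.
Joining (U ⋈ T) and Q on G yields {(12, 33, t, c, 34, x), (12, 33, t, r, 34, x), (12, 4, k, c, 14, y), (12, 4, k, c, 36, c), (12, 4, k, r, 14, y), (12, 4, k, r, 36, c), (17, 27, q, m, 25, s), (4, 19, k, a, 19, s), (4, 19, k, a, 28, a)}.
Filtering on F >= 12 leaves {(12, 33, t, c, 34, x), (12, 33, t, r, 34, x), (12, 4, k, c, 14, y), (12, 4, k, c, 36, c), (12, 4, k, r, 14, y), (12, 4, k, r, 36, c), (17, 27, q, m, 25, s)}.
π[B, D]: project onto (B, D) (2 duplicate(s) eliminated) → {(c, k), (c, t), (m, q), (r, k), (r, t)}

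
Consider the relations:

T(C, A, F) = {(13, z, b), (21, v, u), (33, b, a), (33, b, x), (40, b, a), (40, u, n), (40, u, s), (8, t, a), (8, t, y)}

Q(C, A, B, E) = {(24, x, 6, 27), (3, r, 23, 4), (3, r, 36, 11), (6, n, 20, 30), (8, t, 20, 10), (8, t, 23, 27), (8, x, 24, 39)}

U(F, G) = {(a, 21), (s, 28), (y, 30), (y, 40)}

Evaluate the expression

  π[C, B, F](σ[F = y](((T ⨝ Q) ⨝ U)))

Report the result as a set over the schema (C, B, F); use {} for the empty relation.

T ⋈ Q (natural join on C, A): {(8, t, a, 20, 10), (8, t, a, 23, 27), (8, t, y, 20, 10), (8, t, y, 23, 27)}
(T ⨝ Q) ⋈ U (natural join on F): {(8, t, a, 20, 10, 21), (8, t, a, 23, 27, 21), (8, t, y, 20, 10, 30), (8, t, y, 20, 10, 40), (8, t, y, 23, 27, 30), (8, t, y, 23, 27, 40)}
Filtering on F = y leaves {(8, t, y, 20, 10, 30), (8, t, y, 20, 10, 40), (8, t, y, 23, 27, 30), (8, t, y, 23, 27, 40)}.
Keep only column(s) C, B, F (2 duplicate(s) eliminated): {(8, 20, y), (8, 23, y)}

{(8, 20, y), (8, 23, y)}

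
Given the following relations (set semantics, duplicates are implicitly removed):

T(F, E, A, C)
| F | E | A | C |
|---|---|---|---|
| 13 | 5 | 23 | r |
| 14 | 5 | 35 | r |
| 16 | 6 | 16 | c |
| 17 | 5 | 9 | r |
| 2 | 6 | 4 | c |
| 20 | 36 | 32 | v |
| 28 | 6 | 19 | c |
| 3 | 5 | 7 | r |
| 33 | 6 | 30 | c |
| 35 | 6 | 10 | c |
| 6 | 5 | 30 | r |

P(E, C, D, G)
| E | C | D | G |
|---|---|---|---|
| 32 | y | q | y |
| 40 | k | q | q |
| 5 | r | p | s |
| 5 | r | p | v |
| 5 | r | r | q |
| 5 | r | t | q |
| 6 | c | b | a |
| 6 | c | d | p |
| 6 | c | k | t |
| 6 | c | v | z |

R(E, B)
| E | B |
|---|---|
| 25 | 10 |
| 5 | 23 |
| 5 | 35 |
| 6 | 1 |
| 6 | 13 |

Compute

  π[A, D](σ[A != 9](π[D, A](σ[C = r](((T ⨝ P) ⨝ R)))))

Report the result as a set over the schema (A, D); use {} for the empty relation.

{(23, p), (23, r), (23, t), (30, p), (30, r), (30, t), (35, p), (35, r), (35, t), (7, p), (7, r), (7, t)}

Natural join on E, C: {(13, 5, 23, r, p, s), (13, 5, 23, r, p, v), (13, 5, 23, r, r, q), (13, 5, 23, r, t, q), (14, 5, 35, r, p, s), (14, 5, 35, r, p, v), (14, 5, 35, r, r, q), (14, 5, 35, r, t, q), (16, 6, 16, c, b, a), (16, 6, 16, c, d, p), (16, 6, 16, c, k, t), (16, 6, 16, c, v, z), (17, 5, 9, r, p, s), (17, 5, 9, r, p, v), (17, 5, 9, r, r, q), (17, 5, 9, r, t, q), (2, 6, 4, c, b, a), (2, 6, 4, c, d, p), (2, 6, 4, c, k, t), (2, 6, 4, c, v, z), (28, 6, 19, c, b, a), (28, 6, 19, c, d, p), (28, 6, 19, c, k, t), (28, 6, 19, c, v, z), (3, 5, 7, r, p, s), (3, 5, 7, r, p, v), (3, 5, 7, r, r, q), (3, 5, 7, r, t, q), (33, 6, 30, c, b, a), (33, 6, 30, c, d, p), (33, 6, 30, c, k, t), (33, 6, 30, c, v, z), (35, 6, 10, c, b, a), (35, 6, 10, c, d, p), (35, 6, 10, c, k, t), (35, 6, 10, c, v, z), (6, 5, 30, r, p, s), (6, 5, 30, r, p, v), (6, 5, 30, r, r, q), (6, 5, 30, r, t, q)}
Natural join on E: {(13, 5, 23, r, p, s, 23), (13, 5, 23, r, p, s, 35), (13, 5, 23, r, p, v, 23), (13, 5, 23, r, p, v, 35), (13, 5, 23, r, r, q, 23), (13, 5, 23, r, r, q, 35), (13, 5, 23, r, t, q, 23), (13, 5, 23, r, t, q, 35), (14, 5, 35, r, p, s, 23), (14, 5, 35, r, p, s, 35), (14, 5, 35, r, p, v, 23), (14, 5, 35, r, p, v, 35), (14, 5, 35, r, r, q, 23), (14, 5, 35, r, r, q, 35), (14, 5, 35, r, t, q, 23), (14, 5, 35, r, t, q, 35), (16, 6, 16, c, b, a, 1), (16, 6, 16, c, b, a, 13), (16, 6, 16, c, d, p, 1), (16, 6, 16, c, d, p, 13), (16, 6, 16, c, k, t, 1), (16, 6, 16, c, k, t, 13), (16, 6, 16, c, v, z, 1), (16, 6, 16, c, v, z, 13), (17, 5, 9, r, p, s, 23), (17, 5, 9, r, p, s, 35), (17, 5, 9, r, p, v, 23), (17, 5, 9, r, p, v, 35), (17, 5, 9, r, r, q, 23), (17, 5, 9, r, r, q, 35), (17, 5, 9, r, t, q, 23), (17, 5, 9, r, t, q, 35), (2, 6, 4, c, b, a, 1), (2, 6, 4, c, b, a, 13), (2, 6, 4, c, d, p, 1), (2, 6, 4, c, d, p, 13), (2, 6, 4, c, k, t, 1), (2, 6, 4, c, k, t, 13), (2, 6, 4, c, v, z, 1), (2, 6, 4, c, v, z, 13), (28, 6, 19, c, b, a, 1), (28, 6, 19, c, b, a, 13), (28, 6, 19, c, d, p, 1), (28, 6, 19, c, d, p, 13), (28, 6, 19, c, k, t, 1), (28, 6, 19, c, k, t, 13), (28, 6, 19, c, v, z, 1), (28, 6, 19, c, v, z, 13), (3, 5, 7, r, p, s, 23), (3, 5, 7, r, p, s, 35), (3, 5, 7, r, p, v, 23), (3, 5, 7, r, p, v, 35), (3, 5, 7, r, r, q, 23), (3, 5, 7, r, r, q, 35), (3, 5, 7, r, t, q, 23), (3, 5, 7, r, t, q, 35), (33, 6, 30, c, b, a, 1), (33, 6, 30, c, b, a, 13), (33, 6, 30, c, d, p, 1), (33, 6, 30, c, d, p, 13), (33, 6, 30, c, k, t, 1), (33, 6, 30, c, k, t, 13), (33, 6, 30, c, v, z, 1), (33, 6, 30, c, v, z, 13), (35, 6, 10, c, b, a, 1), (35, 6, 10, c, b, a, 13), (35, 6, 10, c, d, p, 1), (35, 6, 10, c, d, p, 13), (35, 6, 10, c, k, t, 1), (35, 6, 10, c, k, t, 13), (35, 6, 10, c, v, z, 1), (35, 6, 10, c, v, z, 13), (6, 5, 30, r, p, s, 23), (6, 5, 30, r, p, s, 35), (6, 5, 30, r, p, v, 23), (6, 5, 30, r, p, v, 35), (6, 5, 30, r, r, q, 23), (6, 5, 30, r, r, q, 35), (6, 5, 30, r, t, q, 23), (6, 5, 30, r, t, q, 35)}
σ[C = r]: keep tuples satisfying C = r → {(13, 5, 23, r, p, s, 23), (13, 5, 23, r, p, s, 35), (13, 5, 23, r, p, v, 23), (13, 5, 23, r, p, v, 35), (13, 5, 23, r, r, q, 23), (13, 5, 23, r, r, q, 35), (13, 5, 23, r, t, q, 23), (13, 5, 23, r, t, q, 35), (14, 5, 35, r, p, s, 23), (14, 5, 35, r, p, s, 35), (14, 5, 35, r, p, v, 23), (14, 5, 35, r, p, v, 35), (14, 5, 35, r, r, q, 23), (14, 5, 35, r, r, q, 35), (14, 5, 35, r, t, q, 23), (14, 5, 35, r, t, q, 35), (17, 5, 9, r, p, s, 23), (17, 5, 9, r, p, s, 35), (17, 5, 9, r, p, v, 23), (17, 5, 9, r, p, v, 35), (17, 5, 9, r, r, q, 23), (17, 5, 9, r, r, q, 35), (17, 5, 9, r, t, q, 23), (17, 5, 9, r, t, q, 35), (3, 5, 7, r, p, s, 23), (3, 5, 7, r, p, s, 35), (3, 5, 7, r, p, v, 23), (3, 5, 7, r, p, v, 35), (3, 5, 7, r, r, q, 23), (3, 5, 7, r, r, q, 35), (3, 5, 7, r, t, q, 23), (3, 5, 7, r, t, q, 35), (6, 5, 30, r, p, s, 23), (6, 5, 30, r, p, s, 35), (6, 5, 30, r, p, v, 23), (6, 5, 30, r, p, v, 35), (6, 5, 30, r, r, q, 23), (6, 5, 30, r, r, q, 35), (6, 5, 30, r, t, q, 23), (6, 5, 30, r, t, q, 35)}
Keep only column(s) D, A (25 duplicate(s) eliminated): {(p, 23), (p, 30), (p, 35), (p, 7), (p, 9), (r, 23), (r, 30), (r, 35), (r, 7), (r, 9), (t, 23), (t, 30), (t, 35), (t, 7), (t, 9)}
σ[A != 9]: keep tuples satisfying A != 9 → {(p, 23), (p, 30), (p, 35), (p, 7), (r, 23), (r, 30), (r, 35), (r, 7), (t, 23), (t, 30), (t, 35), (t, 7)}
Keep only column(s) A, D: {(23, p), (23, r), (23, t), (30, p), (30, r), (30, t), (35, p), (35, r), (35, t), (7, p), (7, r), (7, t)}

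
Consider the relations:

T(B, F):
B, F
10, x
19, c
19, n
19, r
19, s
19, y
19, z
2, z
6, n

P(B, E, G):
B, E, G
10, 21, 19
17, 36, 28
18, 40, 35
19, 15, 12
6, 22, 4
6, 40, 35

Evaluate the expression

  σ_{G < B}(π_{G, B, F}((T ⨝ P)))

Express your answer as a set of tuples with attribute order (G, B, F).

{(12, 19, c), (12, 19, n), (12, 19, r), (12, 19, s), (12, 19, y), (12, 19, z), (4, 6, n)}

Joining T and P on B yields {(10, x, 21, 19), (19, c, 15, 12), (19, n, 15, 12), (19, r, 15, 12), (19, s, 15, 12), (19, y, 15, 12), (19, z, 15, 12), (6, n, 22, 4), (6, n, 40, 35)}.
π[G, B, F]: project onto (G, B, F) → {(12, 19, c), (12, 19, n), (12, 19, r), (12, 19, s), (12, 19, y), (12, 19, z), (19, 10, x), (35, 6, n), (4, 6, n)}
σ[G < B]: keep tuples satisfying G < B → {(12, 19, c), (12, 19, n), (12, 19, r), (12, 19, s), (12, 19, y), (12, 19, z), (4, 6, n)}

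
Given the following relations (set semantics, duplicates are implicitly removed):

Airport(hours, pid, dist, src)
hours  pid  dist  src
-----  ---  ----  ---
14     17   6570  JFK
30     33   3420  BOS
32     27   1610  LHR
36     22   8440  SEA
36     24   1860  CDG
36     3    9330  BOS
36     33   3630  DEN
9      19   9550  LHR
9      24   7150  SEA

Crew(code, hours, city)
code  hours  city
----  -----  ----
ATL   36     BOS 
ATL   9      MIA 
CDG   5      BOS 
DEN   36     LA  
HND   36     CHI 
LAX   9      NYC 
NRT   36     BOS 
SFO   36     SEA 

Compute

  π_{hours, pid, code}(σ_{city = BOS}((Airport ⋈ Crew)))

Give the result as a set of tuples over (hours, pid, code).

Joining Airport and Crew on hours yields {(36, 22, 8440, SEA, ATL, BOS), (36, 22, 8440, SEA, DEN, LA), (36, 22, 8440, SEA, HND, CHI), (36, 22, 8440, SEA, NRT, BOS), (36, 22, 8440, SEA, SFO, SEA), (36, 24, 1860, CDG, ATL, BOS), (36, 24, 1860, CDG, DEN, LA), (36, 24, 1860, CDG, HND, CHI), (36, 24, 1860, CDG, NRT, BOS), (36, 24, 1860, CDG, SFO, SEA), (36, 3, 9330, BOS, ATL, BOS), (36, 3, 9330, BOS, DEN, LA), (36, 3, 9330, BOS, HND, CHI), (36, 3, 9330, BOS, NRT, BOS), (36, 3, 9330, BOS, SFO, SEA), (36, 33, 3630, DEN, ATL, BOS), (36, 33, 3630, DEN, DEN, LA), (36, 33, 3630, DEN, HND, CHI), (36, 33, 3630, DEN, NRT, BOS), (36, 33, 3630, DEN, SFO, SEA), (9, 19, 9550, LHR, ATL, MIA), (9, 19, 9550, LHR, LAX, NYC), (9, 24, 7150, SEA, ATL, MIA), (9, 24, 7150, SEA, LAX, NYC)}.
σ[city = BOS]: keep tuples satisfying city = BOS → {(36, 22, 8440, SEA, ATL, BOS), (36, 22, 8440, SEA, NRT, BOS), (36, 24, 1860, CDG, ATL, BOS), (36, 24, 1860, CDG, NRT, BOS), (36, 3, 9330, BOS, ATL, BOS), (36, 3, 9330, BOS, NRT, BOS), (36, 33, 3630, DEN, ATL, BOS), (36, 33, 3630, DEN, NRT, BOS)}
π_{hours, pid, code} gives {(36, 22, ATL), (36, 22, NRT), (36, 24, ATL), (36, 24, NRT), (36, 3, ATL), (36, 3, NRT), (36, 33, ATL), (36, 33, NRT)}.

{(36, 22, ATL), (36, 22, NRT), (36, 24, ATL), (36, 24, NRT), (36, 3, ATL), (36, 3, NRT), (36, 33, ATL), (36, 33, NRT)}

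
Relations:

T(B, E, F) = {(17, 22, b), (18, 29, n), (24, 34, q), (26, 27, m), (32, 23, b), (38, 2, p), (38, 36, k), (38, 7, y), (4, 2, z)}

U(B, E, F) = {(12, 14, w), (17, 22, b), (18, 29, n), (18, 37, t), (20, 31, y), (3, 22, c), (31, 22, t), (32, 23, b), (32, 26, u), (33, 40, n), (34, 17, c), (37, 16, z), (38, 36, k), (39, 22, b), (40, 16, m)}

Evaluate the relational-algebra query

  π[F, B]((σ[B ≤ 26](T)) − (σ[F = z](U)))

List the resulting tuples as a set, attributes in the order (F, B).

Apply σ_{B ≤ 26}; surviving tuples: {(17, 22, b), (18, 29, n), (24, 34, q), (26, 27, m), (4, 2, z)}
Apply σ_{F = z}; surviving tuples: {(37, 16, z)}
Taking the difference: {(17, 22, b), (18, 29, n), (24, 34, q), (26, 27, m), (4, 2, z)}
π[F, B]: project onto (F, B) → {(b, 17), (m, 26), (n, 18), (q, 24), (z, 4)}

{(b, 17), (m, 26), (n, 18), (q, 24), (z, 4)}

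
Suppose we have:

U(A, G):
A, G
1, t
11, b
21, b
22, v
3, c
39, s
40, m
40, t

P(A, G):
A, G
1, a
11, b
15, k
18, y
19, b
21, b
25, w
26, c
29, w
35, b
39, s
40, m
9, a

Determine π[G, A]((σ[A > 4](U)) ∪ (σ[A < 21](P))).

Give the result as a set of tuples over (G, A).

{(a, 1), (a, 9), (b, 11), (b, 19), (b, 21), (k, 15), (m, 40), (s, 39), (t, 40), (v, 22), (y, 18)}

σ[A > 4]: keep tuples satisfying A > 4 → {(11, b), (21, b), (22, v), (39, s), (40, m), (40, t)}
σ[A < 21]: keep tuples satisfying A < 21 → {(1, a), (11, b), (15, k), (18, y), (19, b), (9, a)}
Taking the union: {(1, a), (11, b), (15, k), (18, y), (19, b), (21, b), (22, v), (39, s), (40, m), (40, t), (9, a)}
Keep only column(s) G, A: {(a, 1), (a, 9), (b, 11), (b, 19), (b, 21), (k, 15), (m, 40), (s, 39), (t, 40), (v, 22), (y, 18)}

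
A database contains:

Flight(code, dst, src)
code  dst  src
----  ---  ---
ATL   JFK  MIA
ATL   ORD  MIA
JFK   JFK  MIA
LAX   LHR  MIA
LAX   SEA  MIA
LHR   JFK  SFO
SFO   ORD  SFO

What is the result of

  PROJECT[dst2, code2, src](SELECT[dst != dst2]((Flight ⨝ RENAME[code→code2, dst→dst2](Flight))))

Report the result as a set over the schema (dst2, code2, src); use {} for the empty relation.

ρ[code→code2, dst→dst2]: schema becomes (code2, dst2, src); tuples unchanged.
Flight ⋈ RENAME[code→code2, dst→dst2](Flight) (natural join on src): {(ATL, JFK, MIA, ATL, JFK), (ATL, JFK, MIA, ATL, ORD), (ATL, JFK, MIA, JFK, JFK), (ATL, JFK, MIA, LAX, LHR), (ATL, JFK, MIA, LAX, SEA), (ATL, ORD, MIA, ATL, JFK), (ATL, ORD, MIA, ATL, ORD), (ATL, ORD, MIA, JFK, JFK), (ATL, ORD, MIA, LAX, LHR), (ATL, ORD, MIA, LAX, SEA), (JFK, JFK, MIA, ATL, JFK), (JFK, JFK, MIA, ATL, ORD), (JFK, JFK, MIA, JFK, JFK), (JFK, JFK, MIA, LAX, LHR), (JFK, JFK, MIA, LAX, SEA), (LAX, LHR, MIA, ATL, JFK), (LAX, LHR, MIA, ATL, ORD), (LAX, LHR, MIA, JFK, JFK), (LAX, LHR, MIA, LAX, LHR), (LAX, LHR, MIA, LAX, SEA), (LAX, SEA, MIA, ATL, JFK), (LAX, SEA, MIA, ATL, ORD), (LAX, SEA, MIA, JFK, JFK), (LAX, SEA, MIA, LAX, LHR), (LAX, SEA, MIA, LAX, SEA), (LHR, JFK, SFO, LHR, JFK), (LHR, JFK, SFO, SFO, ORD), (SFO, ORD, SFO, LHR, JFK), (SFO, ORD, SFO, SFO, ORD)}
Selection dst != dst2: {(ATL, JFK, MIA, ATL, ORD), (ATL, JFK, MIA, LAX, LHR), (ATL, JFK, MIA, LAX, SEA), (ATL, ORD, MIA, ATL, JFK), (ATL, ORD, MIA, JFK, JFK), (ATL, ORD, MIA, LAX, LHR), (ATL, ORD, MIA, LAX, SEA), (JFK, JFK, MIA, ATL, ORD), (JFK, JFK, MIA, LAX, LHR), (JFK, JFK, MIA, LAX, SEA), (LAX, LHR, MIA, ATL, JFK), (LAX, LHR, MIA, ATL, ORD), (LAX, LHR, MIA, JFK, JFK), (LAX, LHR, MIA, LAX, SEA), (LAX, SEA, MIA, ATL, JFK), (LAX, SEA, MIA, ATL, ORD), (LAX, SEA, MIA, JFK, JFK), (LAX, SEA, MIA, LAX, LHR), (LHR, JFK, SFO, SFO, ORD), (SFO, ORD, SFO, LHR, JFK)}
Projecting to dst2, code2, src (13 duplicate(s) eliminated): {(JFK, ATL, MIA), (JFK, JFK, MIA), (JFK, LHR, SFO), (LHR, LAX, MIA), (ORD, ATL, MIA), (ORD, SFO, SFO), (SEA, LAX, MIA)}

{(JFK, ATL, MIA), (JFK, JFK, MIA), (JFK, LHR, SFO), (LHR, LAX, MIA), (ORD, ATL, MIA), (ORD, SFO, SFO), (SEA, LAX, MIA)}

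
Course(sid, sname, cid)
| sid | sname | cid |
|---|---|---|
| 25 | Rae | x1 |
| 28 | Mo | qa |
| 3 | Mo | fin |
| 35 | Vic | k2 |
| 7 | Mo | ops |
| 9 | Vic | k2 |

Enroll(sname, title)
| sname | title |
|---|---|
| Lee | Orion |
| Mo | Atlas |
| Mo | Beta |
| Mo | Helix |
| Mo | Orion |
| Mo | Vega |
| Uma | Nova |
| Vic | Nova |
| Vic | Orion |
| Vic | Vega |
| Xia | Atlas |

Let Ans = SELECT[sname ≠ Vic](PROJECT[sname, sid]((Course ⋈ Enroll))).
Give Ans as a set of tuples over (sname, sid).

{(Mo, 28), (Mo, 3), (Mo, 7)}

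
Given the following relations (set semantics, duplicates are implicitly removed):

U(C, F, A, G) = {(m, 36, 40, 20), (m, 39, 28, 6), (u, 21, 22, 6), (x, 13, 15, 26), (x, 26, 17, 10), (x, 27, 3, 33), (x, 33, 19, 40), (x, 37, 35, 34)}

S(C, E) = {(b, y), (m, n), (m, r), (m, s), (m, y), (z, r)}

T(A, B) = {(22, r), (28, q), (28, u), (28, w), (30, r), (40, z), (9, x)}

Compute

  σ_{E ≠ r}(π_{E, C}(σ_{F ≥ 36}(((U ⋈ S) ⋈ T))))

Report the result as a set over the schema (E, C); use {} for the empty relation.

Joining U and S on C yields {(m, 36, 40, 20, n), (m, 36, 40, 20, r), (m, 36, 40, 20, s), (m, 36, 40, 20, y), (m, 39, 28, 6, n), (m, 39, 28, 6, r), (m, 39, 28, 6, s), (m, 39, 28, 6, y)}.
Joining (U ⋈ S) and T on A yields {(m, 36, 40, 20, n, z), (m, 36, 40, 20, r, z), (m, 36, 40, 20, s, z), (m, 36, 40, 20, y, z), (m, 39, 28, 6, n, q), (m, 39, 28, 6, n, u), (m, 39, 28, 6, n, w), (m, 39, 28, 6, r, q), (m, 39, 28, 6, r, u), (m, 39, 28, 6, r, w), (m, 39, 28, 6, s, q), (m, 39, 28, 6, s, u), (m, 39, 28, 6, s, w), (m, 39, 28, 6, y, q), (m, 39, 28, 6, y, u), (m, 39, 28, 6, y, w)}.
Selection F ≥ 36: {(m, 36, 40, 20, n, z), (m, 36, 40, 20, r, z), (m, 36, 40, 20, s, z), (m, 36, 40, 20, y, z), (m, 39, 28, 6, n, q), (m, 39, 28, 6, n, u), (m, 39, 28, 6, n, w), (m, 39, 28, 6, r, q), (m, 39, 28, 6, r, u), (m, 39, 28, 6, r, w), (m, 39, 28, 6, s, q), (m, 39, 28, 6, s, u), (m, 39, 28, 6, s, w), (m, 39, 28, 6, y, q), (m, 39, 28, 6, y, u), (m, 39, 28, 6, y, w)}
Keep only column(s) E, C (12 duplicate(s) eliminated): {(n, m), (r, m), (s, m), (y, m)}
Selection E ≠ r: {(n, m), (s, m), (y, m)}

{(n, m), (s, m), (y, m)}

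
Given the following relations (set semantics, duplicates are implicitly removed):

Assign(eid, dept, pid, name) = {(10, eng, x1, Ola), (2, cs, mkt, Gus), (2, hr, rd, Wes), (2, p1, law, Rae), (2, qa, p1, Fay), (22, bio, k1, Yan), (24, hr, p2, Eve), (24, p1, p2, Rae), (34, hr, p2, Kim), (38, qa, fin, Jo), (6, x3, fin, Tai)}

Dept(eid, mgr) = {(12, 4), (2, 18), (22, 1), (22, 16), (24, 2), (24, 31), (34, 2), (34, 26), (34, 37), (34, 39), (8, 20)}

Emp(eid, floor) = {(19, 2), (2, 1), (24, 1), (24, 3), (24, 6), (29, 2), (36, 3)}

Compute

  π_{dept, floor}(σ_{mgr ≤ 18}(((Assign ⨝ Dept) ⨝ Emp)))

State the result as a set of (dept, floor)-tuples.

Assign ⋈ Dept (natural join on eid): {(2, cs, mkt, Gus, 18), (2, hr, rd, Wes, 18), (2, p1, law, Rae, 18), (2, qa, p1, Fay, 18), (22, bio, k1, Yan, 1), (22, bio, k1, Yan, 16), (24, hr, p2, Eve, 2), (24, hr, p2, Eve, 31), (24, p1, p2, Rae, 2), (24, p1, p2, Rae, 31), (34, hr, p2, Kim, 2), (34, hr, p2, Kim, 26), (34, hr, p2, Kim, 37), (34, hr, p2, Kim, 39)}
(Assign ⨝ Dept) ⋈ Emp (natural join on eid): {(2, cs, mkt, Gus, 18, 1), (2, hr, rd, Wes, 18, 1), (2, p1, law, Rae, 18, 1), (2, qa, p1, Fay, 18, 1), (24, hr, p2, Eve, 2, 1), (24, hr, p2, Eve, 2, 3), (24, hr, p2, Eve, 2, 6), (24, hr, p2, Eve, 31, 1), (24, hr, p2, Eve, 31, 3), (24, hr, p2, Eve, 31, 6), (24, p1, p2, Rae, 2, 1), (24, p1, p2, Rae, 2, 3), (24, p1, p2, Rae, 2, 6), (24, p1, p2, Rae, 31, 1), (24, p1, p2, Rae, 31, 3), (24, p1, p2, Rae, 31, 6)}
Filtering on mgr ≤ 18 leaves {(2, cs, mkt, Gus, 18, 1), (2, hr, rd, Wes, 18, 1), (2, p1, law, Rae, 18, 1), (2, qa, p1, Fay, 18, 1), (24, hr, p2, Eve, 2, 1), (24, hr, p2, Eve, 2, 3), (24, hr, p2, Eve, 2, 6), (24, p1, p2, Rae, 2, 1), (24, p1, p2, Rae, 2, 3), (24, p1, p2, Rae, 2, 6)}.
Projecting to dept, floor (2 duplicate(s) eliminated): {(cs, 1), (hr, 1), (hr, 3), (hr, 6), (p1, 1), (p1, 3), (p1, 6), (qa, 1)}

{(cs, 1), (hr, 1), (hr, 3), (hr, 6), (p1, 1), (p1, 3), (p1, 6), (qa, 1)}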